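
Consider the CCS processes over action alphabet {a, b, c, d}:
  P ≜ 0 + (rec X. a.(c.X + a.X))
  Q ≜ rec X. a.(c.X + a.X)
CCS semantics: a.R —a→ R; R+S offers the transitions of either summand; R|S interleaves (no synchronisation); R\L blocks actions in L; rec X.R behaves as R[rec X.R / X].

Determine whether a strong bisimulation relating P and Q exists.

LTS(P): 3 reachable states
  s0 = 0 + (rec X. a.(c.X + a.X)) has moves =a=> s1
  s1 = c.(rec X. a.(c.X + a.X)) + a.(rec X. a.(c.X + a.X)) has moves =a=> s2, =c=> s2
  s2 = rec X. a.(c.X + a.X) has moves =a=> s1
LTS(Q): 2 reachable states
  t0 = rec X. a.(c.X + a.X) has moves =a=> t1
  t1 = c.(rec X. a.(c.X + a.X)) + a.(rec X. a.(c.X + a.X)) has moves =a=> t0, =c=> t0
Bisimilarity quotient blocks:
  B0 = {s0, s2, t0}
  B1 = {s1, t1}
s0 ∈ B0, t0 ∈ B0 → same block

bisimilar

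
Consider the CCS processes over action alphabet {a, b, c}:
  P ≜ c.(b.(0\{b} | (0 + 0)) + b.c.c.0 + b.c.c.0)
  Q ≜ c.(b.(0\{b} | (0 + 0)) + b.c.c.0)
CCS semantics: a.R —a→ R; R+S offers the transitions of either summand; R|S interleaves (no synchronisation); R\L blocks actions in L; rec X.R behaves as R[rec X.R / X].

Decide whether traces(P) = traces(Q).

traces(P) = traces(Q)

P's transition system — 6 states:
  s0 = c.(b.(0\{b} | (0 + 0)) + b.c.c.0 + b.c.c.0) :: ··c··> s1
  s1 = b.(0\{b} | (0 + 0)) + b.c.c.0 + b.c.c.0 :: ··b··> s2, ··b··> s3
  s2 = 0\{b} | (0 + 0) :: stopped
  s3 = c.c.0 :: ··c··> s4
  s4 = c.0 :: ··c··> s5
  s5 = 0 :: stopped
Q's transition system — 6 states:
  t0 = c.(b.(0\{b} | (0 + 0)) + b.c.c.0) :: ··c··> t1
  t1 = b.(0\{b} | (0 + 0)) + b.c.c.0 :: ··b··> t2, ··b··> t3
  t2 = 0\{b} | (0 + 0) :: stopped
  t3 = c.c.0 :: ··c··> t4
  t4 = c.0 :: ··c··> t5
  t5 = 0 :: stopped
Coarsest stable partition (strong bisimilarity classes):
  B0 = {s0, t0}
  B1 = {s1, t1}
  B2 = {s3, t3}
  B3 = {s4, t4}
  B4 = {s2, s5, t2, t5}
s0 ∈ B0, t0 ∈ B0 → same block
Bisimilar ⇒ trace-equivalent.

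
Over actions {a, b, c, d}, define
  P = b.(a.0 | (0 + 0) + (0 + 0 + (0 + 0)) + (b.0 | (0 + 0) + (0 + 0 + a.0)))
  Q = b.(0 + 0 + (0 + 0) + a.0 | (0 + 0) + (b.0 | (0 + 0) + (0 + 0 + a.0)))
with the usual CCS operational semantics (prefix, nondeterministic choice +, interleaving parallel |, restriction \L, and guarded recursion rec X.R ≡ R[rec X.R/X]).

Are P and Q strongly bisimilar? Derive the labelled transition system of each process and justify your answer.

P's transition system — 4 states:
  m0 = b.(a.0 | (0 + 0) + (0 + 0 + (0 + 0)) + (b.0 | (0 + 0) + (0 + 0 + a.0))) → --b--▸ m1
  m1 = a.0 | (0 + 0) + (0 + 0 + (0 + 0)) + (b.0 | (0 + 0) + (0 + 0 + a.0)) → --a--▸ m2, --a--▸ m3, --b--▸ m3
  m2 = 0 → deadlocked
  m3 = 0 | (0 + 0) → deadlocked
Q's transition system — 4 states:
  n0 = b.(0 + 0 + (0 + 0) + a.0 | (0 + 0) + (b.0 | (0 + 0) + (0 + 0 + a.0))) → --b--▸ n1
  n1 = 0 + 0 + (0 + 0) + a.0 | (0 + 0) + (b.0 | (0 + 0) + (0 + 0 + a.0)) → --a--▸ n2, --a--▸ n3, --b--▸ n3
  n2 = 0 → deadlocked
  n3 = 0 | (0 + 0) → deadlocked
Partition-refinement fixed point:
  B0 = {m0, n0}
  B1 = {m1, n1}
  B2 = {m2, m3, n2, n3}
m0 ∈ B0, n0 ∈ B0 → same block

YES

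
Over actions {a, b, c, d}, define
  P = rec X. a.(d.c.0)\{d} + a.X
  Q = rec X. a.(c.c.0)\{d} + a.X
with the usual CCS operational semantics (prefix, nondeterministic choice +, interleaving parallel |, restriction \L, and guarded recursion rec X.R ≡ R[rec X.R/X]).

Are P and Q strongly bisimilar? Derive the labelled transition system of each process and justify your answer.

Reachable graph of P (2 states):
  u0 = rec X. a.(d.c.0)\{d} + a.X has moves =a=> u0, =a=> u1
  u1 = (d.c.0)\{d} has moves stopped
Reachable graph of Q (4 states):
  v0 = rec X. a.(c.c.0)\{d} + a.X has moves =a=> v0, =a=> v1
  v1 = (c.c.0)\{d} has moves =c=> v2
  v2 = (c.0)\{d} has moves =c=> v3
  v3 = 0\{d} has moves stopped
Coarsest stable partition (strong bisimilarity classes):
  B0 = {u0}
  B1 = {u1, v3}
  B2 = {v0}
  B3 = {v1}
  B4 = {v2}
u0 ∈ B0, v0 ∈ B2 → different blocks

not bisimilar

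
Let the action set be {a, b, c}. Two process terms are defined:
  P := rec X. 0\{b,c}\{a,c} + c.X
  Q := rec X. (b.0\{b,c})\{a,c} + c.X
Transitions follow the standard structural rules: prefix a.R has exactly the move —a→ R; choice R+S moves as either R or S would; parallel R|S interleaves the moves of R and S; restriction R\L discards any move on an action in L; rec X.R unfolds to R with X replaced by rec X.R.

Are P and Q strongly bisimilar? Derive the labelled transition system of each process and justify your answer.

Reachable graph of P (1 states):
  u0 = rec X. 0\{b,c}\{a,c} + c.X | -c-> u0
Reachable graph of Q (2 states):
  v0 = rec X. (b.0\{b,c})\{a,c} + c.X | -b-> v1, -c-> v0
  v1 = 0\{b,c}\{a,c} | ·
Partition-refinement fixed point:
  B0 = {u0}
  B1 = {v0}
  B2 = {v1}
u0 ∈ B0, v0 ∈ B1 → different blocks

not bisimilar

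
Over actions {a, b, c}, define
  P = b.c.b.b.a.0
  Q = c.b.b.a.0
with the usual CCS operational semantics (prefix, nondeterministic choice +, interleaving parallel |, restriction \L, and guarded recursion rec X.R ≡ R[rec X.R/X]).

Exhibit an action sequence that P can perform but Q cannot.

b

P's transition system — 6 states:
  m0 = b.c.b.b.a.0 has moves =b=> m1
  m1 = c.b.b.a.0 has moves =c=> m2
  m2 = b.b.a.0 has moves =b=> m3
  m3 = b.a.0 has moves =b=> m4
  m4 = a.0 has moves =a=> m5
  m5 = 0 has moves ·
Q's transition system — 5 states:
  n0 = c.b.b.a.0 has moves =c=> n1
  n1 = b.b.a.0 has moves =b=> n2
  n2 = b.a.0 has moves =b=> n3
  n3 = a.0 has moves =a=> n4
  n4 = 0 has moves ·
Executing b from P (initial set {m0}):
  after b @ step 1: {m1}
  ✓ P
Executing b from Q (initial set {n0}):
  after b @ step 1: no successor for Q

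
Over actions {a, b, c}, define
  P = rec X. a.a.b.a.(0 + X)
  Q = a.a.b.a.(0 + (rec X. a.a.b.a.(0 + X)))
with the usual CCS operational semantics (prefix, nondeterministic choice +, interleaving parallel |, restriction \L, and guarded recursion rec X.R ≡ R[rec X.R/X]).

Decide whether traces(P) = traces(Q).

P's transition system — 5 states:
  p0 = rec X. a.a.b.a.(0 + X) :: --a--▸ p1
  p1 = a.b.a.(0 + (rec X. a.a.b.a.(0 + X))) :: --a--▸ p2
  p2 = b.a.(0 + (rec X. a.a.b.a.(0 + X))) :: --b--▸ p3
  p3 = a.(0 + (rec X. a.a.b.a.(0 + X))) :: --a--▸ p4
  p4 = 0 + (rec X. a.a.b.a.(0 + X)) :: --a--▸ p1
Q's transition system — 5 states:
  q0 = a.a.b.a.(0 + (rec X. a.a.b.a.(0 + X))) :: --a--▸ q1
  q1 = a.b.a.(0 + (rec X. a.a.b.a.(0 + X))) :: --a--▸ q2
  q2 = b.a.(0 + (rec X. a.a.b.a.(0 + X))) :: --b--▸ q3
  q3 = a.(0 + (rec X. a.a.b.a.(0 + X))) :: --a--▸ q4
  q4 = 0 + (rec X. a.a.b.a.(0 + X)) :: --a--▸ q1
Coarsest stable partition (strong bisimilarity classes):
  B0 = {p0, p4, q0, q4}
  B1 = {p1, q1}
  B2 = {p2, q2}
  B3 = {p3, q3}
p0 ∈ B0, q0 ∈ B0 → same block
Bisimilar ⇒ trace-equivalent.

trace-equivalent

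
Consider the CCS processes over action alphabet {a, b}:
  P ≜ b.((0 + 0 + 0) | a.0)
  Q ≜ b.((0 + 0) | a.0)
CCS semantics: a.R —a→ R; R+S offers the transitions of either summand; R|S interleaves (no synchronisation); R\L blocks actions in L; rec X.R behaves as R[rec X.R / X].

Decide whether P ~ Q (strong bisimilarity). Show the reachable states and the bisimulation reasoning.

LTS(P): 3 reachable states
  s0 = b.((0 + 0 + 0) | a.0) → =b=> s1
  s1 = (0 + 0 + 0) | a.0 → =a=> s2
  s2 = (0 + 0 + 0) | 0 → deadlocked
LTS(Q): 3 reachable states
  t0 = b.((0 + 0) | a.0) → =b=> t1
  t1 = (0 + 0) | a.0 → =a=> t2
  t2 = (0 + 0) | 0 → deadlocked
Partition-refinement fixed point:
  B0 = {s0, t0}
  B1 = {s1, t1}
  B2 = {s2, t2}
s0 ∈ B0, t0 ∈ B0 → same block

P ~ Q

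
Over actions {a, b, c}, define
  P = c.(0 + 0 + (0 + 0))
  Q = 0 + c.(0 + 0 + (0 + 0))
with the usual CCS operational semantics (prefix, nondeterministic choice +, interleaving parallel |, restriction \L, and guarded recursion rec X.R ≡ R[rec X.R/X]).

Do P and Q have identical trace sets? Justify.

LTS(P): 2 reachable states
  m0 = c.(0 + 0 + (0 + 0)) has moves ··c··> m1
  m1 = 0 + 0 + (0 + 0) has moves ∅
LTS(Q): 2 reachable states
  n0 = 0 + c.(0 + 0 + (0 + 0)) has moves ··c··> n1
  n1 = 0 + 0 + (0 + 0) has moves ∅
Coarsest stable partition (strong bisimilarity classes):
  B0 = {m0, n0}
  B1 = {m1, n1}
m0 ∈ B0, n0 ∈ B0 → same block
Bisimilar ⇒ trace-equivalent.

YES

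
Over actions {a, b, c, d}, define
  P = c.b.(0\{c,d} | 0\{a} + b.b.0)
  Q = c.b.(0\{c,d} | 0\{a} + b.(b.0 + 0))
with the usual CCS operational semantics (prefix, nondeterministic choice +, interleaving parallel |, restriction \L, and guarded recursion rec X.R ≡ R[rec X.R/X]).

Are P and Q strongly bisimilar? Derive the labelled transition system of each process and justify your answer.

LTS(P): 5 reachable states
  u0 = c.b.(0\{c,d} | 0\{a} + b.b.0) → =c=> u1
  u1 = b.(0\{c,d} | 0\{a} + b.b.0) → =b=> u2
  u2 = 0\{c,d} | 0\{a} + b.b.0 → =b=> u3
  u3 = b.0 → =b=> u4
  u4 = 0 → deadlocked
LTS(Q): 5 reachable states
  v0 = c.b.(0\{c,d} | 0\{a} + b.(b.0 + 0)) → =c=> v1
  v1 = b.(0\{c,d} | 0\{a} + b.(b.0 + 0)) → =b=> v2
  v2 = 0\{c,d} | 0\{a} + b.(b.0 + 0) → =b=> v3
  v3 = b.0 + 0 → =b=> v4
  v4 = 0 → deadlocked
Partition-refinement fixed point:
  B0 = {u0, v0}
  B1 = {u1, v1}
  B2 = {u2, v2}
  B3 = {u3, v3}
  B4 = {u4, v4}
u0 ∈ B0, v0 ∈ B0 → same block

YES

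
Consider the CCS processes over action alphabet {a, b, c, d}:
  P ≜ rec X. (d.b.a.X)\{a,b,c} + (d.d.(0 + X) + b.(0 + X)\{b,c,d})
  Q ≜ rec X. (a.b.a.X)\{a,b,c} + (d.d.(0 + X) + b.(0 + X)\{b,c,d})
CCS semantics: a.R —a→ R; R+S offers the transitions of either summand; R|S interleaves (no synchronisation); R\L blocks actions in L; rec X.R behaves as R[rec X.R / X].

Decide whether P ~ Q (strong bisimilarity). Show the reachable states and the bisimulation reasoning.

P's transition system — 5 states:
  s0 = rec X. (d.b.a.X)\{a,b,c} + (d.d.(0 + X) + b.(0 + X)\{b,c,d}) | --b--▸ s1, --d--▸ s2, --d--▸ s3
  s1 = (0 + (rec X. (d.b.a.X)\{a,b,c} + (d.d.(0 + X) + b.(0 + X)\{b,c,d})))\{b,c,d} | ·
  s2 = (b.a.(rec X. (d.b.a.X)\{a,b,c} + (d.d.(0 + X) + b.(0 + X)\{b,c,d})))\{a,b,c} | ·
  s3 = d.(0 + (rec X. (d.b.a.X)\{a,b,c} + (d.d.(0 + X) + b.(0 + X)\{b,c,d}))) | --d--▸ s4
  s4 = 0 + (rec X. (d.b.a.X)\{a,b,c} + (d.d.(0 + X) + b.(0 + X)\{b,c,d})) | --b--▸ s1, --d--▸ s2, --d--▸ s3
Q's transition system — 4 states:
  t0 = rec X. (a.b.a.X)\{a,b,c} + (d.d.(0 + X) + b.(0 + X)\{b,c,d}) | --b--▸ t1, --d--▸ t2
  t1 = (0 + (rec X. (a.b.a.X)\{a,b,c} + (d.d.(0 + X) + b.(0 + X)\{b,c,d})))\{b,c,d} | ·
  t2 = d.(0 + (rec X. (a.b.a.X)\{a,b,c} + (d.d.(0 + X) + b.(0 + X)\{b,c,d}))) | --d--▸ t3
  t3 = 0 + (rec X. (a.b.a.X)\{a,b,c} + (d.d.(0 + X) + b.(0 + X)\{b,c,d})) | --b--▸ t1, --d--▸ t2
Bisimilarity quotient blocks:
  B0 = {s0, s4}
  B1 = {s1, s2, t1}
  B2 = {s3}
  B3 = {t0, t3}
  B4 = {t2}
s0 ∈ B0, t0 ∈ B3 → different blocks

NO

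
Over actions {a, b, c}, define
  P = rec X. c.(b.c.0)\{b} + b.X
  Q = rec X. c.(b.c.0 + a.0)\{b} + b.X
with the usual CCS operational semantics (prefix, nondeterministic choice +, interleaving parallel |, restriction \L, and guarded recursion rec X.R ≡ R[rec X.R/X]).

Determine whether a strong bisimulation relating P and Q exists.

LTS(P): 2 reachable states
  p0 = rec X. c.(b.c.0)\{b} + b.X → =b=> p0, =c=> p1
  p1 = (b.c.0)\{b} → stopped
LTS(Q): 3 reachable states
  q0 = rec X. c.(b.c.0 + a.0)\{b} + b.X → =b=> q0, =c=> q1
  q1 = (b.c.0 + a.0)\{b} → =a=> q2
  q2 = 0\{b} → stopped
Bisimilarity quotient blocks:
  B0 = {p0}
  B1 = {p1, q2}
  B2 = {q0}
  B3 = {q1}
p0 ∈ B0, q0 ∈ B2 → different blocks

NO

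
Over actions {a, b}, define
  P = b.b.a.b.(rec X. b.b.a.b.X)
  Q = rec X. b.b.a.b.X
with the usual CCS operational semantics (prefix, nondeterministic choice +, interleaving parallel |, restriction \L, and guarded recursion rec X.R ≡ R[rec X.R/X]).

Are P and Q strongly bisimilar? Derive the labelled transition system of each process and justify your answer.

Reachable graph of P (5 states):
  m0 = b.b.a.b.(rec X. b.b.a.b.X) has moves =b=> m1
  m1 = b.a.b.(rec X. b.b.a.b.X) has moves =b=> m2
  m2 = a.b.(rec X. b.b.a.b.X) has moves =a=> m3
  m3 = b.(rec X. b.b.a.b.X) has moves =b=> m4
  m4 = rec X. b.b.a.b.X has moves =b=> m1
Reachable graph of Q (4 states):
  n0 = rec X. b.b.a.b.X has moves =b=> n1
  n1 = b.a.b.(rec X. b.b.a.b.X) has moves =b=> n2
  n2 = a.b.(rec X. b.b.a.b.X) has moves =a=> n3
  n3 = b.(rec X. b.b.a.b.X) has moves =b=> n0
Coarsest stable partition (strong bisimilarity classes):
  B0 = {m0, m4, n0}
  B1 = {m1, n1}
  B2 = {m2, n2}
  B3 = {m3, n3}
m0 ∈ B0, n0 ∈ B0 → same block

bisimilar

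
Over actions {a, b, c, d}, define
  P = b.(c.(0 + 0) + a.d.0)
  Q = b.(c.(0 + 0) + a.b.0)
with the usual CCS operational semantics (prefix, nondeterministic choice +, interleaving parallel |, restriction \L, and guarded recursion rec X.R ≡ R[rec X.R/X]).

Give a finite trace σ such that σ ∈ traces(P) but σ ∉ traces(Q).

bad

P's transition system — 5 states:
  p0 = b.(c.(0 + 0) + a.d.0) → —b→ p1
  p1 = c.(0 + 0) + a.d.0 → —a→ p2, —c→ p3
  p2 = d.0 → —d→ p4
  p3 = 0 + 0 → ∅
  p4 = 0 → ∅
Q's transition system — 5 states:
  q0 = b.(c.(0 + 0) + a.b.0) → —b→ q1
  q1 = c.(0 + 0) + a.b.0 → —a→ q2, —c→ q3
  q2 = b.0 → —b→ q4
  q3 = 0 + 0 → ∅
  q4 = 0 → ∅
Run σ = ⟨bad⟩ on P: start {p0}
  step 1 (b): {p1}
  step 2 (a): {p2}
  step 3 (d): {p4}
  ✓ P
Run σ = ⟨bad⟩ on Q: start {q0}
  step 1 (b): {q1}
  step 2 (a): {q2}
  step 3 (d): ∅  — Q cannot continue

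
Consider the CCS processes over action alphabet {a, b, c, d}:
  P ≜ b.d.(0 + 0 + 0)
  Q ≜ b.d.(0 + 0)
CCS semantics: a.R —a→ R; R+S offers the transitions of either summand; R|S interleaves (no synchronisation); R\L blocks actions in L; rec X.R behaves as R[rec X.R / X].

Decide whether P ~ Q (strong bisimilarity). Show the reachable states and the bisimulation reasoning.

Reachable graph of P (3 states):
  m0 = b.d.(0 + 0 + 0) has moves =b=> m1
  m1 = d.(0 + 0 + 0) has moves =d=> m2
  m2 = 0 + 0 + 0 has moves stopped
Reachable graph of Q (3 states):
  n0 = b.d.(0 + 0) has moves =b=> n1
  n1 = d.(0 + 0) has moves =d=> n2
  n2 = 0 + 0 has moves stopped
Partition-refinement fixed point:
  B0 = {m0, n0}
  B1 = {m1, n1}
  B2 = {m2, n2}
m0 ∈ B0, n0 ∈ B0 → same block

P ~ Q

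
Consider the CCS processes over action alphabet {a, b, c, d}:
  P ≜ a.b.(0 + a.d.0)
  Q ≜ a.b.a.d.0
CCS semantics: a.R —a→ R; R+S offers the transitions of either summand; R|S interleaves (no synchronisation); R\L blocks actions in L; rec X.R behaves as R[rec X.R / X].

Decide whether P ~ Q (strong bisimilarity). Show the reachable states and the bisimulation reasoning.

bisimilar

Reachable graph of P (5 states):
  p0 = a.b.(0 + a.d.0) has moves =a=> p1
  p1 = b.(0 + a.d.0) has moves =b=> p2
  p2 = 0 + a.d.0 has moves =a=> p3
  p3 = d.0 has moves =d=> p4
  p4 = 0 has moves ∅
Reachable graph of Q (5 states):
  q0 = a.b.a.d.0 has moves =a=> q1
  q1 = b.a.d.0 has moves =b=> q2
  q2 = a.d.0 has moves =a=> q3
  q3 = d.0 has moves =d=> q4
  q4 = 0 has moves ∅
Coarsest stable partition (strong bisimilarity classes):
  B0 = {p0, q0}
  B1 = {p1, q1}
  B2 = {p2, q2}
  B3 = {p3, q3}
  B4 = {p4, q4}
p0 ∈ B0, q0 ∈ B0 → same block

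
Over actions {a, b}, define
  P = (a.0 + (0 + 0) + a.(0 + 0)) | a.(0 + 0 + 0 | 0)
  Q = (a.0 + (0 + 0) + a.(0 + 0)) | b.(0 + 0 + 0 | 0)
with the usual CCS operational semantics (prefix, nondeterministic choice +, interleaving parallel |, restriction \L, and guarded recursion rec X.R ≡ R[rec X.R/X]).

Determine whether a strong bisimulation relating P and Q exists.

Reachable graph of P (6 states):
  p0 = (a.0 + (0 + 0) + a.(0 + 0)) | a.(0 + 0 + 0 | 0) → —a→ p1, —a→ p2, —a→ p3
  p1 = (0 + 0) | a.(0 + 0 + 0 | 0) → —a→ p4
  p2 = (a.0 + (0 + 0) + a.(0 + 0)) | (0 + 0 + 0 | 0) → —a→ p4, —a→ p5
  p3 = 0 | a.(0 + 0 + 0 | 0) → —a→ p5
  p4 = (0 + 0) | (0 + 0 + 0 | 0) → ·
  p5 = 0 | (0 + 0 + 0 | 0) → ·
Reachable graph of Q (6 states):
  q0 = (a.0 + (0 + 0) + a.(0 + 0)) | b.(0 + 0 + 0 | 0) → —a→ q1, —a→ q2, —b→ q3
  q1 = (0 + 0) | b.(0 + 0 + 0 | 0) → —b→ q4
  q2 = 0 | b.(0 + 0 + 0 | 0) → —b→ q5
  q3 = (a.0 + (0 + 0) + a.(0 + 0)) | (0 + 0 + 0 | 0) → —a→ q4, —a→ q5
  q4 = (0 + 0) | (0 + 0 + 0 | 0) → ·
  q5 = 0 | (0 + 0 + 0 | 0) → ·
Bisimilarity quotient blocks:
  B0 = {p0}
  B1 = {p1, p2, p3, q3}
  B2 = {p4, p5, q4, q5}
  B3 = {q0}
  B4 = {q1, q2}
p0 ∈ B0, q0 ∈ B3 → different blocks

NO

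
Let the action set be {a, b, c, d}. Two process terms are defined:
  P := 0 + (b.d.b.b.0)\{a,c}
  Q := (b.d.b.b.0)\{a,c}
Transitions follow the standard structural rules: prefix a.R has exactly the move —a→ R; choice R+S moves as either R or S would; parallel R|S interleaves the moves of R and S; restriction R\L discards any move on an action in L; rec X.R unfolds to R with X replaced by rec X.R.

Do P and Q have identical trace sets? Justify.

LTS(P): 5 reachable states
  s0 = 0 + (b.d.b.b.0)\{a,c} | —b→ s1
  s1 = (d.b.b.0)\{a,c} | —d→ s2
  s2 = (b.b.0)\{a,c} | —b→ s3
  s3 = (b.0)\{a,c} | —b→ s4
  s4 = 0\{a,c} | ·
LTS(Q): 5 reachable states
  t0 = (b.d.b.b.0)\{a,c} | —b→ t1
  t1 = (d.b.b.0)\{a,c} | —d→ t2
  t2 = (b.b.0)\{a,c} | —b→ t3
  t3 = (b.0)\{a,c} | —b→ t4
  t4 = 0\{a,c} | ·
Partition-refinement fixed point:
  B0 = {s0, t0}
  B1 = {s1, t1}
  B2 = {s2, t2}
  B3 = {s3, t3}
  B4 = {s4, t4}
s0 ∈ B0, t0 ∈ B0 → same block
Bisimilar ⇒ trace-equivalent.

YES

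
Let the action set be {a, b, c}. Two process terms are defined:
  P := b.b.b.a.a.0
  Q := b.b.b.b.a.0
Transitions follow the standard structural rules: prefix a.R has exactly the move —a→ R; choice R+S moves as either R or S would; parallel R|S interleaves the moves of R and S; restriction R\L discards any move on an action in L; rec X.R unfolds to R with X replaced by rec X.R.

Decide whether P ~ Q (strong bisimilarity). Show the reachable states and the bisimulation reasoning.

P's transition system — 6 states:
  s0 = b.b.b.a.a.0 has moves -b-> s1
  s1 = b.b.a.a.0 has moves -b-> s2
  s2 = b.a.a.0 has moves -b-> s3
  s3 = a.a.0 has moves -a-> s4
  s4 = a.0 has moves -a-> s5
  s5 = 0 has moves ∅
Q's transition system — 6 states:
  t0 = b.b.b.b.a.0 has moves -b-> t1
  t1 = b.b.b.a.0 has moves -b-> t2
  t2 = b.b.a.0 has moves -b-> t3
  t3 = b.a.0 has moves -b-> t4
  t4 = a.0 has moves -a-> t5
  t5 = 0 has moves ∅
Coarsest stable partition (strong bisimilarity classes):
  B0 = {s0}
  B1 = {s1}
  B2 = {s2}
  B3 = {s3}
  B4 = {s4, t4}
  B5 = {s5, t5}
  B6 = {t0}
  B7 = {t1}
  B8 = {t2}
  B9 = {t3}
s0 ∈ B0, t0 ∈ B6 → different blocks

not bisimilar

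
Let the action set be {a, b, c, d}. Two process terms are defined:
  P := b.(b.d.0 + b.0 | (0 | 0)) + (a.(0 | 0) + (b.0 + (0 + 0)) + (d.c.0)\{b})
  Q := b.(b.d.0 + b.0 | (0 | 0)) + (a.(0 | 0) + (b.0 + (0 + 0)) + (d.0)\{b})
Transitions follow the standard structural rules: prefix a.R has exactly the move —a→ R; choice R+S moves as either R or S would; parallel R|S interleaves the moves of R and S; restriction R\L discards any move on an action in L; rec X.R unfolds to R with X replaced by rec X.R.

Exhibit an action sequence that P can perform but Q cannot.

dc

LTS(P): 8 reachable states
  s0 = b.(b.d.0 + b.0 | (0 | 0)) + (a.(0 | 0) + (b.0 + (0 + 0)) + (d.c.0)\{b}) has moves —a→ s1, —b→ s2, —b→ s3, —d→ s4
  s1 = 0 | 0 has moves ·
  s2 = 0 has moves ·
  s3 = b.d.0 + b.0 | (0 | 0) has moves —b→ s5, —b→ s6
  s4 = (c.0)\{b} has moves —c→ s7
  s5 = 0 | (0 | 0) has moves ·
  s6 = d.0 has moves —d→ s2
  s7 = 0\{b} has moves ·
LTS(Q): 7 reachable states
  t0 = b.(b.d.0 + b.0 | (0 | 0)) + (a.(0 | 0) + (b.0 + (0 + 0)) + (d.0)\{b}) has moves —a→ t1, —b→ t2, —b→ t3, —d→ t4
  t1 = 0 | 0 has moves ·
  t2 = 0 has moves ·
  t3 = b.d.0 + b.0 | (0 | 0) has moves —b→ t5, —b→ t6
  t4 = 0\{b} has moves ·
  t5 = 0 | (0 | 0) has moves ·
  t6 = d.0 has moves —d→ t2
Executing dc from P (initial set {s0}):
  step 1 (d): {s4}
  step 2 (c): {s7}
  P completes σ.
Executing dc from Q (initial set {t0}):
  step 1 (d): {t4}
  step 2 (c): ∅  — Q cannot continue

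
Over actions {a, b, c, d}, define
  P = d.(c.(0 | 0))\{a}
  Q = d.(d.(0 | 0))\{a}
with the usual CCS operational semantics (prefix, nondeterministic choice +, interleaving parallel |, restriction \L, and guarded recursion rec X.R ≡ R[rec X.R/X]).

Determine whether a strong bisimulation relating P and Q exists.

P's transition system — 3 states:
  m0 = d.(c.(0 | 0))\{a} :: =d=> m1
  m1 = (c.(0 | 0))\{a} :: =c=> m2
  m2 = (0 | 0)\{a} :: deadlocked
Q's transition system — 3 states:
  n0 = d.(d.(0 | 0))\{a} :: =d=> n1
  n1 = (d.(0 | 0))\{a} :: =d=> n2
  n2 = (0 | 0)\{a} :: deadlocked
Bisimilarity quotient blocks:
  B0 = {m0}
  B1 = {m1}
  B2 = {m2, n2}
  B3 = {n0}
  B4 = {n1}
m0 ∈ B0, n0 ∈ B3 → different blocks

not bisimilar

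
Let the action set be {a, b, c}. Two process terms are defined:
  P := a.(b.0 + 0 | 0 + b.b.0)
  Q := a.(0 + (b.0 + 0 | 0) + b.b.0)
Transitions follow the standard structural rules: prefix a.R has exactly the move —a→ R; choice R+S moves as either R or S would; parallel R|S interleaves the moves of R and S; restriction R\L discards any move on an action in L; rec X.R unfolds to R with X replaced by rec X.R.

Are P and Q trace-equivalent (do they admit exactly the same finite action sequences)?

YES

Reachable graph of P (4 states):
  s0 = a.(b.0 + 0 | 0 + b.b.0) | =a=> s1
  s1 = b.0 + 0 | 0 + b.b.0 | =b=> s2, =b=> s3
  s2 = 0 | stopped
  s3 = b.0 | =b=> s2
Reachable graph of Q (4 states):
  t0 = a.(0 + (b.0 + 0 | 0) + b.b.0) | =a=> t1
  t1 = 0 + (b.0 + 0 | 0) + b.b.0 | =b=> t2, =b=> t3
  t2 = 0 | stopped
  t3 = b.0 | =b=> t2
Partition-refinement fixed point:
  B0 = {s0, t0}
  B1 = {s1, t1}
  B2 = {s3, t3}
  B3 = {s2, t2}
s0 ∈ B0, t0 ∈ B0 → same block
Bisimilar ⇒ trace-equivalent.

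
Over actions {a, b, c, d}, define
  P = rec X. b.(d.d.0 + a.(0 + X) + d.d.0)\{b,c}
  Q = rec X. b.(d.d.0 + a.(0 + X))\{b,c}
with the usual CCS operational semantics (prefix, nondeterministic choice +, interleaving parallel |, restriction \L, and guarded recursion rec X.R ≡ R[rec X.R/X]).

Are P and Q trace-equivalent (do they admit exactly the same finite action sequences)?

LTS(P): 5 reachable states
  u0 = rec X. b.(d.d.0 + a.(0 + X) + d.d.0)\{b,c} → --b--▸ u1
  u1 = (d.d.0 + a.(0 + (rec X. b.(d.d.0 + a.(0 + X) + d.d.0)\{b,c})) + d.d.0)\{b,c} → --a--▸ u2, --d--▸ u3
  u2 = (0 + (rec X. b.(d.d.0 + a.(0 + X) + d.d.0)\{b,c}))\{b,c} → ·
  u3 = (d.0)\{b,c} → --d--▸ u4
  u4 = 0\{b,c} → ·
LTS(Q): 5 reachable states
  v0 = rec X. b.(d.d.0 + a.(0 + X))\{b,c} → --b--▸ v1
  v1 = (d.d.0 + a.(0 + (rec X. b.(d.d.0 + a.(0 + X))\{b,c})))\{b,c} → --a--▸ v2, --d--▸ v3
  v2 = (0 + (rec X. b.(d.d.0 + a.(0 + X))\{b,c}))\{b,c} → ·
  v3 = (d.0)\{b,c} → --d--▸ v4
  v4 = 0\{b,c} → ·
Bisimilarity quotient blocks:
  B0 = {u0, v0}
  B1 = {u1, v1}
  B2 = {u3, v3}
  B3 = {u2, u4, v2, v4}
u0 ∈ B0, v0 ∈ B0 → same block
Bisimilar ⇒ trace-equivalent.

YES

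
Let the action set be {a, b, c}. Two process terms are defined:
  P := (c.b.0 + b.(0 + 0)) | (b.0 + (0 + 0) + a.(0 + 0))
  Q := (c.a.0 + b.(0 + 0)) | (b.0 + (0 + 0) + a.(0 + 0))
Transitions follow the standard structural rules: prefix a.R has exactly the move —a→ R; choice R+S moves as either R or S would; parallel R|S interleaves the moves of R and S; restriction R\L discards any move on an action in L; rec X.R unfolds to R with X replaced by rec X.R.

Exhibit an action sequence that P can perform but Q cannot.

LTS(P): 12 reachable states
  u0 = (c.b.0 + b.(0 + 0)) | (b.0 + (0 + 0) + a.(0 + 0)) | —a→ u1, —b→ u2, —b→ u3, —c→ u4
  u1 = (c.b.0 + b.(0 + 0)) | (0 + 0) | —b→ u5, —c→ u6
  u2 = (0 + 0) | (b.0 + (0 + 0) + a.(0 + 0)) | —a→ u5, —b→ u7
  u3 = (c.b.0 + b.(0 + 0)) | 0 | —b→ u7, —c→ u8
  u4 = b.0 | (b.0 + (0 + 0) + a.(0 + 0)) | —a→ u6, —b→ u8, —b→ u9
  u5 = (0 + 0) | (0 + 0) | (no moves)
  u6 = b.0 | (0 + 0) | —b→ u10
  u7 = (0 + 0) | 0 | (no moves)
  u8 = b.0 | 0 | —b→ u11
  u9 = 0 | (b.0 + (0 + 0) + a.(0 + 0)) | —a→ u10, —b→ u11
  u10 = 0 | (0 + 0) | (no moves)
  u11 = 0 | 0 | (no moves)
LTS(Q): 12 reachable states
  v0 = (c.a.0 + b.(0 + 0)) | (b.0 + (0 + 0) + a.(0 + 0)) | —a→ v1, —b→ v2, —b→ v3, —c→ v4
  v1 = (c.a.0 + b.(0 + 0)) | (0 + 0) | —b→ v5, —c→ v6
  v2 = (0 + 0) | (b.0 + (0 + 0) + a.(0 + 0)) | —a→ v5, —b→ v7
  v3 = (c.a.0 + b.(0 + 0)) | 0 | —b→ v7, —c→ v8
  v4 = a.0 | (b.0 + (0 + 0) + a.(0 + 0)) | —a→ v6, —a→ v9, —b→ v8
  v5 = (0 + 0) | (0 + 0) | (no moves)
  v6 = a.0 | (0 + 0) | —a→ v10
  v7 = (0 + 0) | 0 | (no moves)
  v8 = a.0 | 0 | —a→ v11
  v9 = 0 | (b.0 + (0 + 0) + a.(0 + 0)) | —a→ v10, —b→ v11
  v10 = 0 | (0 + 0) | (no moves)
  v11 = 0 | 0 | (no moves)
Executing acb from P (initial set {u0}):
  [1] a ⇒ {u1}
  [2] c ⇒ {u6}
  [3] b ⇒ {u10}
  P completes σ.
Executing acb from Q (initial set {v0}):
  [1] a ⇒ {v1}
  [2] c ⇒ {v6}
  [3] b ⇒ ∅  — Q cannot continue

acb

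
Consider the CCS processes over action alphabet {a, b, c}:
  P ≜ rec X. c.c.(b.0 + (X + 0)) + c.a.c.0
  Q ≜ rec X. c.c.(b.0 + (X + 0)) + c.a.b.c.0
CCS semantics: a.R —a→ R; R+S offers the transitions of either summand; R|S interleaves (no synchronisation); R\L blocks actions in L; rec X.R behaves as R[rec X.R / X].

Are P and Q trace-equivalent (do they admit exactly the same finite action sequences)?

P's transition system — 6 states:
  p0 = rec X. c.c.(b.0 + (X + 0)) + c.a.c.0 → —c→ p1, —c→ p2
  p1 = a.c.0 → —a→ p3
  p2 = c.(b.0 + ((rec X. c.c.(b.0 + (X + 0)) + c.a.c.0) + 0)) → —c→ p4
  p3 = c.0 → —c→ p5
  p4 = b.0 + ((rec X. c.c.(b.0 + (X + 0)) + c.a.c.0) + 0) → —b→ p5, —c→ p1, —c→ p2
  p5 = 0 → stopped
Q's transition system — 7 states:
  q0 = rec X. c.c.(b.0 + (X + 0)) + c.a.b.c.0 → —c→ q1, —c→ q2
  q1 = a.b.c.0 → —a→ q3
  q2 = c.(b.0 + ((rec X. c.c.(b.0 + (X + 0)) + c.a.b.c.0) + 0)) → —c→ q4
  q3 = b.c.0 → —b→ q5
  q4 = b.0 + ((rec X. c.c.(b.0 + (X + 0)) + c.a.b.c.0) + 0) → —b→ q6, —c→ q1, —c→ q2
  q5 = c.0 → —c→ q6
  q6 = 0 → stopped
Executing cac from P (initial set {p0}):
  [1] c ⇒ {p1, p2}
  [2] a ⇒ {p3}
  [3] c ⇒ {p5}
  — P admits the full trace.
Executing cac from Q (initial set {q0}):
  [1] c ⇒ {q1, q2}
  [2] a ⇒ {q3}
  [3] c ⇒ no successor for Q

traces(P) ≠ traces(Q) — witness ⟨cac⟩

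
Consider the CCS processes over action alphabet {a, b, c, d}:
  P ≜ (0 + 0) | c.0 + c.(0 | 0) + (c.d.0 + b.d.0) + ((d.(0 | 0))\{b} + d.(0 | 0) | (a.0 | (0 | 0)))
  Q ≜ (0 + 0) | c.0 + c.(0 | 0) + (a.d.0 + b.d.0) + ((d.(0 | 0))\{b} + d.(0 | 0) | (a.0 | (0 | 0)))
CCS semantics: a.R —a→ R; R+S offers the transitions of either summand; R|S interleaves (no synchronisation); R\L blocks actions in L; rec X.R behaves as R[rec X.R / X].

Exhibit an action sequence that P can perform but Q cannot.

cd

LTS(P): 9 reachable states
  u0 = (0 + 0) | c.0 + c.(0 | 0) + (c.d.0 + b.d.0) + ((d.(0 | 0))\{b} + d.(0 | 0) | (a.0 | (0 | 0))) | —a→ u1, —b→ u2, —c→ u2, —c→ u3, —c→ u4, —d→ u5, —d→ u6
  u1 = d.(0 | 0) | (0 | (0 | 0)) | —d→ u7
  u2 = d.0 | —d→ u8
  u3 = (0 + 0) | 0 | ·
  u4 = 0 | 0 | ·
  u5 = (0 | 0)\{b} | ·
  u6 = 0 | 0 | (a.0 | (0 | 0)) | —a→ u7
  u7 = 0 | 0 | (0 | (0 | 0)) | ·
  u8 = 0 | ·
LTS(Q): 9 reachable states
  v0 = (0 + 0) | c.0 + c.(0 | 0) + (a.d.0 + b.d.0) + ((d.(0 | 0))\{b} + d.(0 | 0) | (a.0 | (0 | 0))) | —a→ v1, —a→ v2, —b→ v2, —c→ v3, —c→ v4, —d→ v5, —d→ v6
  v1 = d.(0 | 0) | (0 | (0 | 0)) | —d→ v7
  v2 = d.0 | —d→ v8
  v3 = (0 + 0) | 0 | ·
  v4 = 0 | 0 | ·
  v5 = (0 | 0)\{b} | ·
  v6 = 0 | 0 | (a.0 | (0 | 0)) | —a→ v7
  v7 = 0 | 0 | (0 | (0 | 0)) | ·
  v8 = 0 | ·
Run σ = ⟨cd⟩ on P: start {u0}
  step 1 (c): {u2, u3, u4}
  step 2 (d): {u8}
  ✓ P
Run σ = ⟨cd⟩ on Q: start {v0}
  step 1 (c): {v3, v4}
  step 2 (d): no successor for Q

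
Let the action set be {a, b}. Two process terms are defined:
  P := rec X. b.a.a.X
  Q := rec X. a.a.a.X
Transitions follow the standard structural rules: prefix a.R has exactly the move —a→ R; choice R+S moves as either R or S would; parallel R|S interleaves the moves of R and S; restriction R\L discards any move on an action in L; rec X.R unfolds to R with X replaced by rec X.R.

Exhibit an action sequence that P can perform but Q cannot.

LTS(P): 3 reachable states
  s0 = rec X. b.a.a.X :: —b→ s1
  s1 = a.a.(rec X. b.a.a.X) :: —a→ s2
  s2 = a.(rec X. b.a.a.X) :: —a→ s0
LTS(Q): 3 reachable states
  t0 = rec X. a.a.a.X :: —a→ t1
  t1 = a.a.(rec X. a.a.a.X) :: —a→ t2
  t2 = a.(rec X. a.a.a.X) :: —a→ t0
Run σ = ⟨b⟩ on P: start {s0}
  after b @ step 1: {s1}
  P completes σ.
Run σ = ⟨b⟩ on Q: start {t0}
  after b @ step 1: no successor for Q

b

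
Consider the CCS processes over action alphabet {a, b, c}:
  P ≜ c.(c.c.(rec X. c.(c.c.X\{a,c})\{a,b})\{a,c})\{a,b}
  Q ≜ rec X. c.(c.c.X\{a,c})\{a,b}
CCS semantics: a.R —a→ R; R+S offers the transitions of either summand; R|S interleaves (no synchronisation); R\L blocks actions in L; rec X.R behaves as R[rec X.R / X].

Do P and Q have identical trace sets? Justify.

LTS(P): 4 reachable states
  s0 = c.(c.c.(rec X. c.(c.c.X\{a,c})\{a,b})\{a,c})\{a,b} ⊢ --c--▸ s1
  s1 = (c.c.(rec X. c.(c.c.X\{a,c})\{a,b})\{a,c})\{a,b} ⊢ --c--▸ s2
  s2 = (c.(rec X. c.(c.c.X\{a,c})\{a,b})\{a,c})\{a,b} ⊢ --c--▸ s3
  s3 = (rec X. c.(c.c.X\{a,c})\{a,b})\{a,c}\{a,b} ⊢ ·
LTS(Q): 4 reachable states
  t0 = rec X. c.(c.c.X\{a,c})\{a,b} ⊢ --c--▸ t1
  t1 = (c.c.(rec X. c.(c.c.X\{a,c})\{a,b})\{a,c})\{a,b} ⊢ --c--▸ t2
  t2 = (c.(rec X. c.(c.c.X\{a,c})\{a,b})\{a,c})\{a,b} ⊢ --c--▸ t3
  t3 = (rec X. c.(c.c.X\{a,c})\{a,b})\{a,c}\{a,b} ⊢ ·
Partition-refinement fixed point:
  B0 = {s0, t0}
  B1 = {s1, t1}
  B2 = {s2, t2}
  B3 = {s3, t3}
s0 ∈ B0, t0 ∈ B0 → same block
Bisimilar ⇒ trace-equivalent.

traces(P) = traces(Q)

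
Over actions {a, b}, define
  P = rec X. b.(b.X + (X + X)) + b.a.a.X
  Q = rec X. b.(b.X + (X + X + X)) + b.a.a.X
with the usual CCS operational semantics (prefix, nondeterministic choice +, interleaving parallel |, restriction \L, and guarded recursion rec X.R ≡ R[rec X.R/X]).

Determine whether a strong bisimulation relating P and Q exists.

LTS(P): 4 reachable states
  s0 = rec X. b.(b.X + (X + X)) + b.a.a.X :: =b=> s1, =b=> s2
  s1 = a.a.(rec X. b.(b.X + (X + X)) + b.a.a.X) :: =a=> s3
  s2 = b.(rec X. b.(b.X + (X + X)) + b.a.a.X) + ((rec X. b.(b.X + (X + X)) + b.a.a.X) + (rec X. b.(b.X + (X + X)) + b.a.a.X)) :: =b=> s0, =b=> s1, =b=> s2
  s3 = a.(rec X. b.(b.X + (X + X)) + b.a.a.X) :: =a=> s0
LTS(Q): 4 reachable states
  t0 = rec X. b.(b.X + (X + X + X)) + b.a.a.X :: =b=> t1, =b=> t2
  t1 = a.a.(rec X. b.(b.X + (X + X + X)) + b.a.a.X) :: =a=> t3
  t2 = b.(rec X. b.(b.X + (X + X + X)) + b.a.a.X) + ((rec X. b.(b.X + (X + X + X)) + b.a.a.X) + (rec X. b.(b.X + (X + X + X)) + b.a.a.X) + (rec X. b.(b.X + (X + X + X)) + b.a.a.X)) :: =b=> t0, =b=> t1, =b=> t2
  t3 = a.(rec X. b.(b.X + (X + X + X)) + b.a.a.X) :: =a=> t0
Coarsest stable partition (strong bisimilarity classes):
  B0 = {s0, s2, t0, t2}
  B1 = {s1, t1}
  B2 = {s3, t3}
s0 ∈ B0, t0 ∈ B0 → same block

bisimilar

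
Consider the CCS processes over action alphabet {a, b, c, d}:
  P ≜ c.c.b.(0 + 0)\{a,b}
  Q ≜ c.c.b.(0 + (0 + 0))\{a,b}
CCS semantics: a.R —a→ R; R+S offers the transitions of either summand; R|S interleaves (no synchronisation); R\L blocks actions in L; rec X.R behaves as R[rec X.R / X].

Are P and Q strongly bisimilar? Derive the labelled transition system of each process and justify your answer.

LTS(P): 4 reachable states
  u0 = c.c.b.(0 + 0)\{a,b} → --c--▸ u1
  u1 = c.b.(0 + 0)\{a,b} → --c--▸ u2
  u2 = b.(0 + 0)\{a,b} → --b--▸ u3
  u3 = (0 + 0)\{a,b} → deadlocked
LTS(Q): 4 reachable states
  v0 = c.c.b.(0 + (0 + 0))\{a,b} → --c--▸ v1
  v1 = c.b.(0 + (0 + 0))\{a,b} → --c--▸ v2
  v2 = b.(0 + (0 + 0))\{a,b} → --b--▸ v3
  v3 = (0 + (0 + 0))\{a,b} → deadlocked
Bisimilarity quotient blocks:
  B0 = {u0, v0}
  B1 = {u1, v1}
  B2 = {u2, v2}
  B3 = {u3, v3}
u0 ∈ B0, v0 ∈ B0 → same block

bisimilar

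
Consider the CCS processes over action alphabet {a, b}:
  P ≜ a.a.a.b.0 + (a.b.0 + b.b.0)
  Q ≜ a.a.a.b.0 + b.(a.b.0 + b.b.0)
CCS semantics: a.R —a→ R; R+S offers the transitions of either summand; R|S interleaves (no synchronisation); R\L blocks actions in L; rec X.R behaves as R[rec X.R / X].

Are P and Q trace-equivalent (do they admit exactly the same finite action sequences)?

NO — witness ⟨ab⟩

Reachable graph of P (5 states):
  s0 = a.a.a.b.0 + (a.b.0 + b.b.0) has moves --a--▸ s1, --a--▸ s2, --b--▸ s2
  s1 = a.a.b.0 has moves --a--▸ s3
  s2 = b.0 has moves --b--▸ s4
  s3 = a.b.0 has moves --a--▸ s2
  s4 = 0 has moves stopped
Reachable graph of Q (6 states):
  t0 = a.a.a.b.0 + b.(a.b.0 + b.b.0) has moves --a--▸ t1, --b--▸ t2
  t1 = a.a.b.0 has moves --a--▸ t3
  t2 = a.b.0 + b.b.0 has moves --a--▸ t4, --b--▸ t4
  t3 = a.b.0 has moves --a--▸ t4
  t4 = b.0 has moves --b--▸ t5
  t5 = 0 has moves stopped
Executing ab from P (initial set {s0}):
  step 1 (a): {s1, s2}
  step 2 (b): {s4}
  P completes σ.
Executing ab from Q (initial set {t0}):
  step 1 (a): {t1}
  step 2 (b): ∅  — Q cannot continue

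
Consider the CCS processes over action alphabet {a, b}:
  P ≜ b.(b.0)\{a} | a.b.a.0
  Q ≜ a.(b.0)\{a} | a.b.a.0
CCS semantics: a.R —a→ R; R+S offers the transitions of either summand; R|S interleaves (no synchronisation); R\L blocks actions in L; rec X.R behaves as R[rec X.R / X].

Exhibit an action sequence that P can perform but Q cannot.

b

Reachable graph of P (12 states):
  s0 = b.(b.0)\{a} | a.b.a.0 :: ··a··> s1, ··b··> s2
  s1 = b.(b.0)\{a} | b.a.0 :: ··b··> s3, ··b··> s4
  s2 = (b.0)\{a} | a.b.a.0 :: ··a··> s3, ··b··> s5
  s3 = (b.0)\{a} | b.a.0 :: ··b··> s6, ··b··> s7
  s4 = b.(b.0)\{a} | a.0 :: ··a··> s8, ··b··> s6
  s5 = 0\{a} | a.b.a.0 :: ··a··> s7
  s6 = (b.0)\{a} | a.0 :: ··a··> s9, ··b··> s10
  s7 = 0\{a} | b.a.0 :: ··b··> s10
  s8 = b.(b.0)\{a} | 0 :: ··b··> s9
  s9 = (b.0)\{a} | 0 :: ··b··> s11
  s10 = 0\{a} | a.0 :: ··a··> s11
  s11 = 0\{a} | 0 :: deadlocked
Reachable graph of Q (12 states):
  t0 = a.(b.0)\{a} | a.b.a.0 :: ··a··> t1, ··a··> t2
  t1 = (b.0)\{a} | a.b.a.0 :: ··a··> t3, ··b··> t4
  t2 = a.(b.0)\{a} | b.a.0 :: ··a··> t3, ··b··> t5
  t3 = (b.0)\{a} | b.a.0 :: ··b··> t6, ··b··> t7
  t4 = 0\{a} | a.b.a.0 :: ··a··> t7
  t5 = a.(b.0)\{a} | a.0 :: ··a··> t6, ··a··> t8
  t6 = (b.0)\{a} | a.0 :: ··a··> t9, ··b··> t10
  t7 = 0\{a} | b.a.0 :: ··b··> t10
  t8 = a.(b.0)\{a} | 0 :: ··a··> t9
  t9 = (b.0)\{a} | 0 :: ··b··> t11
  t10 = 0\{a} | a.0 :: ··a··> t11
  t11 = 0\{a} | 0 :: deadlocked
Run σ = ⟨b⟩ on P: start {s0}
  after b @ step 1: {s2}
  P completes σ.
Run σ = ⟨b⟩ on Q: start {t0}
  after b @ step 1: ∅ (Q stuck)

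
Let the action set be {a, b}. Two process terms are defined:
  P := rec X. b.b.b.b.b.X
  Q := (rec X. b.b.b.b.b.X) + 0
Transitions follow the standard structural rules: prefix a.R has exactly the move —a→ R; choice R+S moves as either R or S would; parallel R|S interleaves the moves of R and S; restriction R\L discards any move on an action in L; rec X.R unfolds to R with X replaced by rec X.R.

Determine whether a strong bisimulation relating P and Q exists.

Reachable graph of P (5 states):
  u0 = rec X. b.b.b.b.b.X ⊢ -b-> u1
  u1 = b.b.b.b.(rec X. b.b.b.b.b.X) ⊢ -b-> u2
  u2 = b.b.b.(rec X. b.b.b.b.b.X) ⊢ -b-> u3
  u3 = b.b.(rec X. b.b.b.b.b.X) ⊢ -b-> u4
  u4 = b.(rec X. b.b.b.b.b.X) ⊢ -b-> u0
Reachable graph of Q (6 states):
  v0 = (rec X. b.b.b.b.b.X) + 0 ⊢ -b-> v1
  v1 = b.b.b.b.(rec X. b.b.b.b.b.X) ⊢ -b-> v2
  v2 = b.b.b.(rec X. b.b.b.b.b.X) ⊢ -b-> v3
  v3 = b.b.(rec X. b.b.b.b.b.X) ⊢ -b-> v4
  v4 = b.(rec X. b.b.b.b.b.X) ⊢ -b-> v5
  v5 = rec X. b.b.b.b.b.X ⊢ -b-> v1
Bisimilarity quotient blocks:
  B0 = {u0, u1, u2, u3, u4, v0, v1, v2, v3, v4, v5}
u0 ∈ B0, v0 ∈ B0 → same block

bisimilar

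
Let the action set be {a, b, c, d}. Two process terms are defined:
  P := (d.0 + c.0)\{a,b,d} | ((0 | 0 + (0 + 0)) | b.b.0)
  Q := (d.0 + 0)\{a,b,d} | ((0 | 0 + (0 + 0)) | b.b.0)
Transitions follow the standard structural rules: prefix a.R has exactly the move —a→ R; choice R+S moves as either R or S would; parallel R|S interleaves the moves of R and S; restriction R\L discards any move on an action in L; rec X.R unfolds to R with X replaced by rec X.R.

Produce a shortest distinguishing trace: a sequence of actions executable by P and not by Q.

LTS(P): 6 reachable states
  p0 = (d.0 + c.0)\{a,b,d} | ((0 | 0 + (0 + 0)) | b.b.0) → -b-> p1, -c-> p2
  p1 = (d.0 + c.0)\{a,b,d} | ((0 | 0 + (0 + 0)) | b.0) → -b-> p3, -c-> p4
  p2 = 0\{a,b,d} | ((0 | 0 + (0 + 0)) | b.b.0) → -b-> p4
  p3 = (d.0 + c.0)\{a,b,d} | ((0 | 0 + (0 + 0)) | 0) → -c-> p5
  p4 = 0\{a,b,d} | ((0 | 0 + (0 + 0)) | b.0) → -b-> p5
  p5 = 0\{a,b,d} | ((0 | 0 + (0 + 0)) | 0) → deadlocked
LTS(Q): 3 reachable states
  q0 = (d.0 + 0)\{a,b,d} | ((0 | 0 + (0 + 0)) | b.b.0) → -b-> q1
  q1 = (d.0 + 0)\{a,b,d} | ((0 | 0 + (0 + 0)) | b.0) → -b-> q2
  q2 = (d.0 + 0)\{a,b,d} | ((0 | 0 + (0 + 0)) | 0) → deadlocked
Run σ = ⟨c⟩ on P: start {p0}
  [1] c ⇒ {p2}
  — P admits the full trace.
Run σ = ⟨c⟩ on Q: start {q0}
  [1] c ⇒ no successor for Q

c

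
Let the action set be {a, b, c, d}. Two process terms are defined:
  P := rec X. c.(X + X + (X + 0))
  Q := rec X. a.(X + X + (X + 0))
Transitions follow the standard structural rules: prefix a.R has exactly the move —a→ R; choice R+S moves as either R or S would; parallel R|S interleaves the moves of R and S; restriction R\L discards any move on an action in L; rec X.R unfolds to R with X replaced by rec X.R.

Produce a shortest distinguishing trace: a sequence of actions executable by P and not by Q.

c

P's transition system — 2 states:
  s0 = rec X. c.(X + X + (X + 0)) | ··c··> s1
  s1 = (rec X. c.(X + X + (X + 0))) + (rec X. c.(X + X + (X + 0))) + ((rec X. c.(X + X + (X + 0))) + 0) | ··c··> s1
Q's transition system — 2 states:
  t0 = rec X. a.(X + X + (X + 0)) | ··a··> t1
  t1 = (rec X. a.(X + X + (X + 0))) + (rec X. a.(X + X + (X + 0))) + ((rec X. a.(X + X + (X + 0))) + 0) | ··a··> t1
Executing c from P (initial set {s0}):
  after c @ step 1: {s1}
  ✓ P
Executing c from Q (initial set {t0}):
  after c @ step 1: no successor for Q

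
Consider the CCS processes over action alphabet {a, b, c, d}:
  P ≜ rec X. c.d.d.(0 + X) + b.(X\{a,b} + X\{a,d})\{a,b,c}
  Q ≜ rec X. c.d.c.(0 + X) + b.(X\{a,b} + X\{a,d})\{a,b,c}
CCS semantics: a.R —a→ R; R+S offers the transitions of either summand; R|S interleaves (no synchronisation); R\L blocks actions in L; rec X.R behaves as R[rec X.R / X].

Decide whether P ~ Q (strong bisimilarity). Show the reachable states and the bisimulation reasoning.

not bisimilar

P's transition system — 5 states:
  p0 = rec X. c.d.d.(0 + X) + b.(X\{a,b} + X\{a,d})\{a,b,c} ⊢ --b--▸ p1, --c--▸ p2
  p1 = ((rec X. c.d.d.(0 + X) + b.(X\{a,b} + X\{a,d})\{a,b,c})\{a,b} + (rec X. c.d.d.(0 + X) + b.(X\{a,b} + X\{a,d})\{a,b,c})\{a,d})\{a,b,c} ⊢ ∅
  p2 = d.d.(0 + (rec X. c.d.d.(0 + X) + b.(X\{a,b} + X\{a,d})\{a,b,c})) ⊢ --d--▸ p3
  p3 = d.(0 + (rec X. c.d.d.(0 + X) + b.(X\{a,b} + X\{a,d})\{a,b,c})) ⊢ --d--▸ p4
  p4 = 0 + (rec X. c.d.d.(0 + X) + b.(X\{a,b} + X\{a,d})\{a,b,c}) ⊢ --b--▸ p1, --c--▸ p2
Q's transition system — 5 states:
  q0 = rec X. c.d.c.(0 + X) + b.(X\{a,b} + X\{a,d})\{a,b,c} ⊢ --b--▸ q1, --c--▸ q2
  q1 = ((rec X. c.d.c.(0 + X) + b.(X\{a,b} + X\{a,d})\{a,b,c})\{a,b} + (rec X. c.d.c.(0 + X) + b.(X\{a,b} + X\{a,d})\{a,b,c})\{a,d})\{a,b,c} ⊢ ∅
  q2 = d.c.(0 + (rec X. c.d.c.(0 + X) + b.(X\{a,b} + X\{a,d})\{a,b,c})) ⊢ --d--▸ q3
  q3 = c.(0 + (rec X. c.d.c.(0 + X) + b.(X\{a,b} + X\{a,d})\{a,b,c})) ⊢ --c--▸ q4
  q4 = 0 + (rec X. c.d.c.(0 + X) + b.(X\{a,b} + X\{a,d})\{a,b,c}) ⊢ --b--▸ q1, --c--▸ q2
Partition-refinement fixed point:
  B0 = {p0, p4}
  B1 = {p1, q1}
  B2 = {p2}
  B3 = {p3}
  B4 = {q0, q4}
  B5 = {q2}
  B6 = {q3}
p0 ∈ B0, q0 ∈ B4 → different blocks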